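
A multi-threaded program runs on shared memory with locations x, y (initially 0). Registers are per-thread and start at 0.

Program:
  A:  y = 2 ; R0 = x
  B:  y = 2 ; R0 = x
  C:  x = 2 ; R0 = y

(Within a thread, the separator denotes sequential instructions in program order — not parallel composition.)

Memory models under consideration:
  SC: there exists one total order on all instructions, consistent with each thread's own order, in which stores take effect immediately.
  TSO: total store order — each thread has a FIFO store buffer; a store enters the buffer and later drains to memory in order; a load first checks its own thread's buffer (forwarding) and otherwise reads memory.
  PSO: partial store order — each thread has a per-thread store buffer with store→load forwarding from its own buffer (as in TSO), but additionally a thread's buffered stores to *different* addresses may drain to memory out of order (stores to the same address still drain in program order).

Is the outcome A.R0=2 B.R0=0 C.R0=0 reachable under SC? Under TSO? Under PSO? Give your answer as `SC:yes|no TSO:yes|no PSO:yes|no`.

outcome vector order: (A.R0,B.R0,C.R0)
SC (5): <0 0 2>; <0 2 2>; <2 0 2>; <2 2 0>; <2 2 2>
TSO (8): <0 0 0>; <0 0 2>; <0 2 0>; <0 2 2>; <2 0 0>; <2 0 2>; <2 2 0>; <2 2 2>
PSO (8): <0 0 0>; <0 0 2>; <0 2 0>; <0 2 2>; <2 0 0>; <2 0 2>; <2 2 0>; <2 2 2>
target <2 0 0> ∈ {TSO,PSO}

SC:no TSO:yes PSO:yes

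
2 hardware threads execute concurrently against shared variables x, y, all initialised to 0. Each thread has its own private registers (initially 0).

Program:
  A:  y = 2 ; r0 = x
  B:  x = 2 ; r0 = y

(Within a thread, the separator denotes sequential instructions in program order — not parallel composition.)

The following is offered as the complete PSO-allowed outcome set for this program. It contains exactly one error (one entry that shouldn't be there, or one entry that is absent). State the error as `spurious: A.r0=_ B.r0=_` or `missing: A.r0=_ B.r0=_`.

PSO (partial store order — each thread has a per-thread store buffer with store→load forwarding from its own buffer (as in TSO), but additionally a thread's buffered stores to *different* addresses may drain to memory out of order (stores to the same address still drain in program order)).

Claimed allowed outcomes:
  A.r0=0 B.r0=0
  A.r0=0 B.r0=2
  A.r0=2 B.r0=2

missing: A.r0=2 B.r0=0

outcome vector order: (A.r0,B.r0)
PSO (4): <0 0>; <0 2>; <2 0>; <2 2>
PSO∖claimed = {<2 0>}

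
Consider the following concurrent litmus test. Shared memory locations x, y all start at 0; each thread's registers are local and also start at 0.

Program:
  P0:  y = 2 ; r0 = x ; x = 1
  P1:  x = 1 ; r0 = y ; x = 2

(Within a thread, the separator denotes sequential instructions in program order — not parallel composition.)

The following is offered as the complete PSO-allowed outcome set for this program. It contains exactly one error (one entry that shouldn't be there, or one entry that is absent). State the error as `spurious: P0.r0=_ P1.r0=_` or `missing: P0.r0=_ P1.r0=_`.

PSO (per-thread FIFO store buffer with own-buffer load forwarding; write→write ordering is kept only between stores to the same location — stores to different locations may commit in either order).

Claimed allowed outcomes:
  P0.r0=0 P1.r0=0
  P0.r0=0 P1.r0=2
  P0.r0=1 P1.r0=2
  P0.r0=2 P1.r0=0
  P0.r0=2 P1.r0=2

outcome vector order: (P0.r0,P1.r0)
PSO: 6 outcomes — {0/0; 0/2; 1/0; 1/2; 2/0; 2/2}
PSO∖claimed = {1/0}

missing: P0.r0=1 P1.r0=0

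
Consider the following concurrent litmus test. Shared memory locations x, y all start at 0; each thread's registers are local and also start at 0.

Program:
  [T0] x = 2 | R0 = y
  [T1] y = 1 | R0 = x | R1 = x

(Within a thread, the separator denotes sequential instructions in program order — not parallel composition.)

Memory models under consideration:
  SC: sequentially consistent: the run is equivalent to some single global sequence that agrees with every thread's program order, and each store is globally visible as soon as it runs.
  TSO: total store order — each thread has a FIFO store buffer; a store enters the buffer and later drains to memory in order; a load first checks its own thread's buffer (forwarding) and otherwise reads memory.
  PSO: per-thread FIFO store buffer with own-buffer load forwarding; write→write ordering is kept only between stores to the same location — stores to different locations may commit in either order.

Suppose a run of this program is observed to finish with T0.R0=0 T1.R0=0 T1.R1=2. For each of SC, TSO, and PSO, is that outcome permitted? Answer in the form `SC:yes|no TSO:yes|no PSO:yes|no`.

SC:no TSO:yes PSO:yes

outcome vector order: (T0.R0,T1.R0,T1.R1)
SC: 4 outcomes — {0/2/2; 1/0/0; 1/0/2; 1/2/2}
TSO: 6 outcomes — {0/0/0; 0/0/2; 0/2/2; 1/0/0; 1/0/2; 1/2/2}
PSO: 6 outcomes — {0/0/0; 0/0/2; 0/2/2; 1/0/0; 1/0/2; 1/2/2}
target 0/0/2 ∈ {TSO,PSO}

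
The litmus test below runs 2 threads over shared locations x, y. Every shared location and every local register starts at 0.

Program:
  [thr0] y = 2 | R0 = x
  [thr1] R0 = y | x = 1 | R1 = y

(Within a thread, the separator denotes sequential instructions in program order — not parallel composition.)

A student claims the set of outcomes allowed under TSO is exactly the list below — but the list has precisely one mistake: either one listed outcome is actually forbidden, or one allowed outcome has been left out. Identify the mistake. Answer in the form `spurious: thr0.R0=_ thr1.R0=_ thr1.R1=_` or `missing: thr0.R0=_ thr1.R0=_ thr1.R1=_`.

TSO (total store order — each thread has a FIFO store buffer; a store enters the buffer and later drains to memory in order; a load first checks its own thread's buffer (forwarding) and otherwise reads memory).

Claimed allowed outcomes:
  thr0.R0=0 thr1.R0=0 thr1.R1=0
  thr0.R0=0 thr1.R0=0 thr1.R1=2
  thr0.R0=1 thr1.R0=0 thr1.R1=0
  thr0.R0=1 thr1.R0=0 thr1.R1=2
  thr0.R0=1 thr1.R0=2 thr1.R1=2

outcome vector order: (thr0.R0,thr1.R0,thr1.R1)
[TSO] allowed = {000, 002, 022, 100, 102, 122}
TSO∖claimed = {022}

missing: thr0.R0=0 thr1.R0=2 thr1.R1=2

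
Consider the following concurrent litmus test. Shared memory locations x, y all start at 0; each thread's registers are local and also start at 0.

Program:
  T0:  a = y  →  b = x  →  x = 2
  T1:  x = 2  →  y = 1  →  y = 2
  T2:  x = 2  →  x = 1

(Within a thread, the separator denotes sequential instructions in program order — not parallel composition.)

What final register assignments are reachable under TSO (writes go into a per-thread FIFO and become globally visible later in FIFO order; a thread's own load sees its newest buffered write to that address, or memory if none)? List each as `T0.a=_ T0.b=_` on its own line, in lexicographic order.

outcome vector order: (T0.a,T0.b)
|TSO outcomes| = 7

T0.a=0 T0.b=0
T0.a=0 T0.b=1
T0.a=0 T0.b=2
T0.a=1 T0.b=1
T0.a=1 T0.b=2
T0.a=2 T0.b=1
T0.a=2 T0.b=2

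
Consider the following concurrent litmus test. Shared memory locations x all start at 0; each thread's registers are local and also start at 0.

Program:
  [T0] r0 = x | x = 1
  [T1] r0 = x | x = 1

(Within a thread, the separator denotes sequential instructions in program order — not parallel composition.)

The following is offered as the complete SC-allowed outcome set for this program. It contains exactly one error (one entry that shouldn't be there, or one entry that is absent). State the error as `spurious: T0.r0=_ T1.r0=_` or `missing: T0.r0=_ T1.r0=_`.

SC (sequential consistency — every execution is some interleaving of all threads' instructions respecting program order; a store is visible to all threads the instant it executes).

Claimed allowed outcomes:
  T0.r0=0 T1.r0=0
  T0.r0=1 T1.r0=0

outcome vector order: (T0.r0,T1.r0)
SC (3): 0/0, 0/1, 1/0
SC∖claimed = {0/1}

missing: T0.r0=0 T1.r0=1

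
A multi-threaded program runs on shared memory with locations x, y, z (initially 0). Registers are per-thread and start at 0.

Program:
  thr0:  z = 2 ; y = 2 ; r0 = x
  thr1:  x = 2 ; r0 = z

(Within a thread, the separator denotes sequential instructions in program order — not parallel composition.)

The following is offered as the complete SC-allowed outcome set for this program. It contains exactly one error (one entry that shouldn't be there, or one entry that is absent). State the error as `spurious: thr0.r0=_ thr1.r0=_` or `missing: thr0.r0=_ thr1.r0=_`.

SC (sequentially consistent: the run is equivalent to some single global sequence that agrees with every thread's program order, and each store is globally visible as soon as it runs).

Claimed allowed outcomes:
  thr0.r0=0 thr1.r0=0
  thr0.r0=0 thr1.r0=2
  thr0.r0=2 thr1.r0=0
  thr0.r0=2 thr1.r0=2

spurious: thr0.r0=0 thr1.r0=0

outcome vector order: (thr0.r0,thr1.r0)
[SC] allowed = {0/2 2/0 2/2}
claimed∖SC = {0/0}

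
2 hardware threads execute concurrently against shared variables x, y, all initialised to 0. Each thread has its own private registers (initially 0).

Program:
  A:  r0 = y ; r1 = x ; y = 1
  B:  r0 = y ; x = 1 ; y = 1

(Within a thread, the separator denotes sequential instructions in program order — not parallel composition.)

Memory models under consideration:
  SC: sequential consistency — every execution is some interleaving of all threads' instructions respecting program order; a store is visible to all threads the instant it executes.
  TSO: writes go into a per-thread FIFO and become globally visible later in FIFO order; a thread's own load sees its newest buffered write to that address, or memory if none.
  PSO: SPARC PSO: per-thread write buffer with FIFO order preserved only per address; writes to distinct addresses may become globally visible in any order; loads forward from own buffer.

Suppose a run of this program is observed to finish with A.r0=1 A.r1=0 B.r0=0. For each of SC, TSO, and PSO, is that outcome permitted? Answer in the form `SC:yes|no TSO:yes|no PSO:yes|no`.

outcome vector order: (A.r0,A.r1,B.r0)
SC (4): 0/0/0; 0/0/1; 0/1/0; 1/1/0
TSO (4): 0/0/0; 0/0/1; 0/1/0; 1/1/0
PSO (5): 0/0/0; 0/0/1; 0/1/0; 1/0/0; 1/1/0
target 1/0/0 ∈ {PSO}

SC:no TSO:no PSO:yes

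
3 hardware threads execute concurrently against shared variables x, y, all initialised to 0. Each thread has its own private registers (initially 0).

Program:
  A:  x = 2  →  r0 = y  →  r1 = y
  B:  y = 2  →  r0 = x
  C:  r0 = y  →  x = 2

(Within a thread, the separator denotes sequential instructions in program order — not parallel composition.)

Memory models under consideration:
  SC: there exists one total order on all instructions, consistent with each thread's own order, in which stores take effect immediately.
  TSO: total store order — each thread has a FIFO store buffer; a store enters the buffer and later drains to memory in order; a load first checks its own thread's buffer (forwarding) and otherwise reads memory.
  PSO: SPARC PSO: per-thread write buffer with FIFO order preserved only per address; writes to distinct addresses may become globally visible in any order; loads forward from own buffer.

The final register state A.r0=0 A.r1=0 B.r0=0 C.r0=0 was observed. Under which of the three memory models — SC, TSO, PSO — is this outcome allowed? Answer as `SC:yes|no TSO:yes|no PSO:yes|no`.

SC:no TSO:yes PSO:yes

outcome vector order: (A.r0,A.r1,B.r0,C.r0)
SC: 8 outcomes — {<0 0 2 0>; <0 0 2 2>; <0 2 2 0>; <0 2 2 2>; <2 2 0 0>; <2 2 0 2>; <2 2 2 0>; <2 2 2 2>}
TSO: 12 outcomes — {<0 0 0 0>; <0 0 0 2>; <0 0 2 0>; <0 0 2 2>; <0 2 0 0>; <0 2 0 2>; <0 2 2 0>; <0 2 2 2>; <2 2 0 0>; <2 2 0 2>; <2 2 2 0>; <2 2 2 2>}
PSO: 12 outcomes — {<0 0 0 0>; <0 0 0 2>; <0 0 2 0>; <0 0 2 2>; <0 2 0 0>; <0 2 0 2>; <0 2 2 0>; <0 2 2 2>; <2 2 0 0>; <2 2 0 2>; <2 2 2 0>; <2 2 2 2>}
target <0 0 0 0> ∈ {TSO,PSO}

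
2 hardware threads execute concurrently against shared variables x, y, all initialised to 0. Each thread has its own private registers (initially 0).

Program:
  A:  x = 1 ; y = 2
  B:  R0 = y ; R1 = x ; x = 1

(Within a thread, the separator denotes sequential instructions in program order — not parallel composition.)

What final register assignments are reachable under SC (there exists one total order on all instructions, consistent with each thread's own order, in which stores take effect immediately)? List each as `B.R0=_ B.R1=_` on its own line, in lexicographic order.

outcome vector order: (B.R0,B.R1)
|SC outcomes| = 3

B.R0=0 B.R1=0
B.R0=0 B.R1=1
B.R0=2 B.R1=1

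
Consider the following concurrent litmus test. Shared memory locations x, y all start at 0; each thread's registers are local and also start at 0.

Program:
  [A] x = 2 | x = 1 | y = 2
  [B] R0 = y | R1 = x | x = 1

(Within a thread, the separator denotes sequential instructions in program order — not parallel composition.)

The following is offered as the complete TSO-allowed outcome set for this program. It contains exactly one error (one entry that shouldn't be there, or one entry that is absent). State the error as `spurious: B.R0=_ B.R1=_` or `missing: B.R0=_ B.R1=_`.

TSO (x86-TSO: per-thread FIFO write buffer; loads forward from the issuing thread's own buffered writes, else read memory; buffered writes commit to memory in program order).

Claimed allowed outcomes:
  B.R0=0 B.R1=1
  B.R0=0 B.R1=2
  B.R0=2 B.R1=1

outcome vector order: (B.R0,B.R1)
TSO (4): 0/0; 0/1; 0/2; 2/1
TSO∖claimed = {0/0}

missing: B.R0=0 B.R1=0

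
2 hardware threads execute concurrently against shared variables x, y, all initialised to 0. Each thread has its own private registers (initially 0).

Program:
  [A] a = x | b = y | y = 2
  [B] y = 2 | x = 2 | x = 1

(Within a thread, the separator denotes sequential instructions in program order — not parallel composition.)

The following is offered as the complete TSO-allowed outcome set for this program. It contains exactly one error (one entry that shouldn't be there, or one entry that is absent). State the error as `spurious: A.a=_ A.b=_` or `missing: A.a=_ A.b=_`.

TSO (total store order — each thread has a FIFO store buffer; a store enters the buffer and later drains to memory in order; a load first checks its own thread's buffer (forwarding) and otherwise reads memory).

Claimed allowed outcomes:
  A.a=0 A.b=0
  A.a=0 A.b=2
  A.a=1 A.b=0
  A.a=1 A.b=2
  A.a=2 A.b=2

outcome vector order: (A.a,A.b)
TSO: 4 outcomes — {<0 0>; <0 2>; <1 2>; <2 2>}
claimed∖TSO = {<1 0>}

spurious: A.a=1 A.b=0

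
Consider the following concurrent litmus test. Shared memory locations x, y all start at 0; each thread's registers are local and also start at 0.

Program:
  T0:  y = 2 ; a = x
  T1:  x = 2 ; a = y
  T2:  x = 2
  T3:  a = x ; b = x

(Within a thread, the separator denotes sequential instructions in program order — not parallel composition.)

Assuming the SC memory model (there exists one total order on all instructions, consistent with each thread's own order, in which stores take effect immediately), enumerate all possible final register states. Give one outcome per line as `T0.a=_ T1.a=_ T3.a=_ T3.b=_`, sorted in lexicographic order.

T0.a=0 T1.a=2 T3.a=0 T3.b=0
T0.a=0 T1.a=2 T3.a=0 T3.b=2
T0.a=0 T1.a=2 T3.a=2 T3.b=2
T0.a=2 T1.a=0 T3.a=0 T3.b=0
T0.a=2 T1.a=0 T3.a=0 T3.b=2
T0.a=2 T1.a=0 T3.a=2 T3.b=2
T0.a=2 T1.a=2 T3.a=0 T3.b=0
T0.a=2 T1.a=2 T3.a=0 T3.b=2
T0.a=2 T1.a=2 T3.a=2 T3.b=2

outcome vector order: (T0.a,T1.a,T3.a,T3.b)
|SC outcomes| = 9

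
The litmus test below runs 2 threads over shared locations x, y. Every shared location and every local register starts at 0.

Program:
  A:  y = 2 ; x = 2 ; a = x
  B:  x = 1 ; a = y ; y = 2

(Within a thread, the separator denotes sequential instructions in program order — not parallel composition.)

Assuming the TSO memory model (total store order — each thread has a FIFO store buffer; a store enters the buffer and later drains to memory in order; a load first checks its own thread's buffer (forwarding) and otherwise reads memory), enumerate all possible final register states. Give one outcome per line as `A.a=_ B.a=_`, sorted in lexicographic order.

A.a=1 B.a=0
A.a=1 B.a=2
A.a=2 B.a=0
A.a=2 B.a=2

outcome vector order: (A.a,B.a)
|TSO outcomes| = 4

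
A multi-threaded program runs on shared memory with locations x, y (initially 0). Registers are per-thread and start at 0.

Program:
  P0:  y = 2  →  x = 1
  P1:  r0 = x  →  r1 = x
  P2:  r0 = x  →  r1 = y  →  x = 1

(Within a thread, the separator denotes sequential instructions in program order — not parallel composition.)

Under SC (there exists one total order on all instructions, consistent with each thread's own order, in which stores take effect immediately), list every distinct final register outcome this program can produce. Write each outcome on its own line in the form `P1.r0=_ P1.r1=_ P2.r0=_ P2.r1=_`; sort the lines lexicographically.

outcome vector order: (P1.r0,P1.r1,P2.r0,P2.r1)
|SC outcomes| = 9

P1.r0=0 P1.r1=0 P2.r0=0 P2.r1=0
P1.r0=0 P1.r1=0 P2.r0=0 P2.r1=2
P1.r0=0 P1.r1=0 P2.r0=1 P2.r1=2
P1.r0=0 P1.r1=1 P2.r0=0 P2.r1=0
P1.r0=0 P1.r1=1 P2.r0=0 P2.r1=2
P1.r0=0 P1.r1=1 P2.r0=1 P2.r1=2
P1.r0=1 P1.r1=1 P2.r0=0 P2.r1=0
P1.r0=1 P1.r1=1 P2.r0=0 P2.r1=2
P1.r0=1 P1.r1=1 P2.r0=1 P2.r1=2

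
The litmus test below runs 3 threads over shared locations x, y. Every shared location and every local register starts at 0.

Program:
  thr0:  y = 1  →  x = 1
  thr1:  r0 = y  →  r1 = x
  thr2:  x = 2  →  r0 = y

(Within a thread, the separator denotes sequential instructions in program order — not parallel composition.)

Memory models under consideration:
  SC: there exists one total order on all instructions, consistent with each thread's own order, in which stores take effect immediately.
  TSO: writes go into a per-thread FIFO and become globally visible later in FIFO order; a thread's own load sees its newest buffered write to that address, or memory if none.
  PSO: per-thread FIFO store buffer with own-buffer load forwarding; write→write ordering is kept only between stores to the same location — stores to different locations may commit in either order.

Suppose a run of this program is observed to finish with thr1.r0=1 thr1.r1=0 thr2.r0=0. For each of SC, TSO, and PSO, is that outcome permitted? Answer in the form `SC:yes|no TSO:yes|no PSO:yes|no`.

outcome vector order: (thr1.r0,thr1.r1,thr2.r0)
SC: 11 outcomes — {000, 001, 010, 011, 020, 021, 101, 110, 111, 120, 121}
TSO: 12 outcomes — {000, 001, 010, 011, 020, 021, 100, 101, 110, 111, 120, 121}
PSO: 12 outcomes — {000, 001, 010, 011, 020, 021, 100, 101, 110, 111, 120, 121}
target 100 ∈ {TSO,PSO}

SC:no TSO:yes PSO:yes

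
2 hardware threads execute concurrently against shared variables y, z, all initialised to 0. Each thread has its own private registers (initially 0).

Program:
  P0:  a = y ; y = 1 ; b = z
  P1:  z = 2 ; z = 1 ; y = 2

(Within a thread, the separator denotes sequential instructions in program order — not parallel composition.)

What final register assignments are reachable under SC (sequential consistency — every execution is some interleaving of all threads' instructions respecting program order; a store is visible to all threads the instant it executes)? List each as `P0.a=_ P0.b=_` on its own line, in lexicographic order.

P0.a=0 P0.b=0
P0.a=0 P0.b=1
P0.a=0 P0.b=2
P0.a=2 P0.b=1

outcome vector order: (P0.a,P0.b)
|SC outcomes| = 4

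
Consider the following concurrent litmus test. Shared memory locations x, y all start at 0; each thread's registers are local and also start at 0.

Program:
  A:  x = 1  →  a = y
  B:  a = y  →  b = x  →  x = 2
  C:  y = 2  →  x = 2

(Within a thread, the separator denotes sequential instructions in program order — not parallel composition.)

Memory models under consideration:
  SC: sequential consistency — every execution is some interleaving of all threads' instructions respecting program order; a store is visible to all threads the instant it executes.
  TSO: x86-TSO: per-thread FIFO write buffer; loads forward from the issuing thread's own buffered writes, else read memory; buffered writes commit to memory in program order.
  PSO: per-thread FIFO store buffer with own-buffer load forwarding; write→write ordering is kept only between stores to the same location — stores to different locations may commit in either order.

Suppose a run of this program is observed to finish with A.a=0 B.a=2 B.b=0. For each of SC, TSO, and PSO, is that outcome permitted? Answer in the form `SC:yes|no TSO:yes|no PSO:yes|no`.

outcome vector order: (A.a,B.a,B.b)
[SC] allowed = {<0 0 0> <0 0 1> <0 0 2> <0 2 1> <0 2 2> <2 0 0> <2 0 1> <2 0 2> <2 2 0> <2 2 1> <2 2 2>}
[TSO] allowed = {<0 0 0> <0 0 1> <0 0 2> <0 2 0> <0 2 1> <0 2 2> <2 0 0> <2 0 1> <2 0 2> <2 2 0> <2 2 1> <2 2 2>}
[PSO] allowed = {<0 0 0> <0 0 1> <0 0 2> <0 2 0> <0 2 1> <0 2 2> <2 0 0> <2 0 1> <2 0 2> <2 2 0> <2 2 1> <2 2 2>}
target <0 2 0> ∈ {TSO,PSO}

SC:no TSO:yes PSO:yes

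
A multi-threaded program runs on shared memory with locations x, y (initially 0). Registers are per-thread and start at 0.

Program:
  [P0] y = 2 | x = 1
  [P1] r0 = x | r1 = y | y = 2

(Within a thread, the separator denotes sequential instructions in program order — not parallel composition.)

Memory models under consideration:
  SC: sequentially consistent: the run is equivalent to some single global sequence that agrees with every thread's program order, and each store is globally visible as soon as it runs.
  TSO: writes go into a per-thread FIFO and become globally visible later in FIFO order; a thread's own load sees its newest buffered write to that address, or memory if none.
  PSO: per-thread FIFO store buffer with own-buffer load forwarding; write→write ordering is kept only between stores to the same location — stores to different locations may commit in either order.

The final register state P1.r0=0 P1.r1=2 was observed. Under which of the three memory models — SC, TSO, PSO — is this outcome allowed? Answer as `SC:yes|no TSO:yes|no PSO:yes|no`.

SC:yes TSO:yes PSO:yes

outcome vector order: (P1.r0,P1.r1)
[SC] allowed = {(0,0); (0,2); (1,2)}
[TSO] allowed = {(0,0); (0,2); (1,2)}
[PSO] allowed = {(0,0); (0,2); (1,0); (1,2)}
target (0,2) ∈ {SC,TSO,PSO}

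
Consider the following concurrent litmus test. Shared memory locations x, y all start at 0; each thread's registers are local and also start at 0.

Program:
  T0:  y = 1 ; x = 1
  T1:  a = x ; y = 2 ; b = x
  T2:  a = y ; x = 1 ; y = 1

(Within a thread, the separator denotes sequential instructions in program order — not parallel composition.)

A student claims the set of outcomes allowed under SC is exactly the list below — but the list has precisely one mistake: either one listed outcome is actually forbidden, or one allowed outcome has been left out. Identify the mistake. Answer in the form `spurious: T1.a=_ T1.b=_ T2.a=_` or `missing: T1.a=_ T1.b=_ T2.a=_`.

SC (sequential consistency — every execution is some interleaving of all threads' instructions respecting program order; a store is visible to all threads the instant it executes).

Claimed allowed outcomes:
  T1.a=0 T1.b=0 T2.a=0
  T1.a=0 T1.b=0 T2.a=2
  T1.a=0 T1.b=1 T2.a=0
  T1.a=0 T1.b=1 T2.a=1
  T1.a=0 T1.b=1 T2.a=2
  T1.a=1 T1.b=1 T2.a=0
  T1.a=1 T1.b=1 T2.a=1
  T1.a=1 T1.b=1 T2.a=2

missing: T1.a=0 T1.b=0 T2.a=1

outcome vector order: (T1.a,T1.b,T2.a)
SC (9): 0/0/0, 0/0/1, 0/0/2, 0/1/0, 0/1/1, 0/1/2, 1/1/0, 1/1/1, 1/1/2
SC∖claimed = {0/0/1}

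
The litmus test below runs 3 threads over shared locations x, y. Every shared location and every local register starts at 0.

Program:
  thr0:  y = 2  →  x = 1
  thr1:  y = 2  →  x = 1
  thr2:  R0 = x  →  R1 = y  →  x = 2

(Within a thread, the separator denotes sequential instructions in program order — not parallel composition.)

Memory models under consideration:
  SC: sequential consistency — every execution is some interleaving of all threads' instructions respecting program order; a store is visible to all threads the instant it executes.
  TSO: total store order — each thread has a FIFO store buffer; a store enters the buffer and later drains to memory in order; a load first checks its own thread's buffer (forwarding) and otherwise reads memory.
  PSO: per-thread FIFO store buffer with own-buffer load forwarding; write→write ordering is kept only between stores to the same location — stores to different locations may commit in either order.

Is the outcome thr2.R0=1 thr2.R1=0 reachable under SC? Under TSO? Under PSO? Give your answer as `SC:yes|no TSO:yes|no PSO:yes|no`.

outcome vector order: (thr2.R0,thr2.R1)
under SC → 00, 02, 12
under TSO → 00, 02, 12
under PSO → 00, 02, 10, 12
target 10 ∈ {PSO}

SC:no TSO:no PSO:yes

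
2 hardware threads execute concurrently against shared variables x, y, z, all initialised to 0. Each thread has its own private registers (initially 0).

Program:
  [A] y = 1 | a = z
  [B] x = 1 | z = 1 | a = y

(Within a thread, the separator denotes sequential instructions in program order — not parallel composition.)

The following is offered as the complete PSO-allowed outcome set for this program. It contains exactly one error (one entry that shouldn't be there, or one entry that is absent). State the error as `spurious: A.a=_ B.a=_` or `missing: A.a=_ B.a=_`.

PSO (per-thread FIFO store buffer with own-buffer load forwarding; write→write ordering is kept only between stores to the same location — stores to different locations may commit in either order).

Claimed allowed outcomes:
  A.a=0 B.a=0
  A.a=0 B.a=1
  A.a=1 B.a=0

missing: A.a=1 B.a=1

outcome vector order: (A.a,B.a)
under PSO → (0,0); (0,1); (1,0); (1,1)
PSO∖claimed = {(1,1)}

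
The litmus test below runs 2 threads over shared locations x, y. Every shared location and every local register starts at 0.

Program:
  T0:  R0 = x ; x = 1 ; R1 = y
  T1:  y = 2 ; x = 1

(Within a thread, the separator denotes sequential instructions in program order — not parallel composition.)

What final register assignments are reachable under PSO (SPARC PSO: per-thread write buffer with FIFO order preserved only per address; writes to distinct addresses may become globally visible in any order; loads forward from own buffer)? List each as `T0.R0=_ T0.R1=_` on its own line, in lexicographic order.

T0.R0=0 T0.R1=0
T0.R0=0 T0.R1=2
T0.R0=1 T0.R1=0
T0.R0=1 T0.R1=2

outcome vector order: (T0.R0,T0.R1)
|PSO outcomes| = 4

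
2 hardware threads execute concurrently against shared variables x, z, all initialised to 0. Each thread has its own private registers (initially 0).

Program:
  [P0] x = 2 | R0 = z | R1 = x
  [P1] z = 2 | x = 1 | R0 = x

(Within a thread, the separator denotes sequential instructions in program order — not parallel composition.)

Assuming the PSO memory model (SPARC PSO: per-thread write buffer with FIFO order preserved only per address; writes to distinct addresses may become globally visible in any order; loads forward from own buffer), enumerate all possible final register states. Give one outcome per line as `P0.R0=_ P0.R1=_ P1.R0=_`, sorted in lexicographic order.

outcome vector order: (P0.R0,P0.R1,P1.R0)
|PSO outcomes| = 6

P0.R0=0 P0.R1=1 P1.R0=1
P0.R0=0 P0.R1=2 P1.R0=1
P0.R0=0 P0.R1=2 P1.R0=2
P0.R0=2 P0.R1=1 P1.R0=1
P0.R0=2 P0.R1=2 P1.R0=1
P0.R0=2 P0.R1=2 P1.R0=2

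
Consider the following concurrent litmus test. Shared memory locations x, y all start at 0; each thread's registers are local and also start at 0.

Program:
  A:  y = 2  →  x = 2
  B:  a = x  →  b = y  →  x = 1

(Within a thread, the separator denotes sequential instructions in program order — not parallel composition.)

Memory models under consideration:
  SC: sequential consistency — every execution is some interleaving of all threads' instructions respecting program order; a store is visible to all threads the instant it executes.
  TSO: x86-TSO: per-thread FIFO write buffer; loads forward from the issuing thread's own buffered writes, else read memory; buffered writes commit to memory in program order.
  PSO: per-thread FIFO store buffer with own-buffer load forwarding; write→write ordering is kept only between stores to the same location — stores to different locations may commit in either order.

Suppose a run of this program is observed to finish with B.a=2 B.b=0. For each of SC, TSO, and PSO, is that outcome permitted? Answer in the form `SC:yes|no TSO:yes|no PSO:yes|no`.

outcome vector order: (B.a,B.b)
under SC → <0 0>, <0 2>, <2 2>
under TSO → <0 0>, <0 2>, <2 2>
under PSO → <0 0>, <0 2>, <2 0>, <2 2>
target <2 0> ∈ {PSO}

SC:no TSO:no PSO:yes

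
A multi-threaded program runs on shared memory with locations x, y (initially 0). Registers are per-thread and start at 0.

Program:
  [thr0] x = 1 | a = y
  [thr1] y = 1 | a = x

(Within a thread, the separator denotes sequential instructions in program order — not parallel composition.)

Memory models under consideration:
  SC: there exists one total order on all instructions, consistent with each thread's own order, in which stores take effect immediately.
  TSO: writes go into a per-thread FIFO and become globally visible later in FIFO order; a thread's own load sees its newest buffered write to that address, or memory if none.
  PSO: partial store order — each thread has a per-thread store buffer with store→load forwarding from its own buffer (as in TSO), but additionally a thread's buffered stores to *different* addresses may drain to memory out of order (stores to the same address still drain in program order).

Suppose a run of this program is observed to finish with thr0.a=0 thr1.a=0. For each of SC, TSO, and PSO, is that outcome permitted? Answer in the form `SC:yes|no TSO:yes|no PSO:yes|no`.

outcome vector order: (thr0.a,thr1.a)
under SC → (0,1); (1,0); (1,1)
under TSO → (0,0); (0,1); (1,0); (1,1)
under PSO → (0,0); (0,1); (1,0); (1,1)
target (0,0) ∈ {TSO,PSO}

SC:no TSO:yes PSO:yes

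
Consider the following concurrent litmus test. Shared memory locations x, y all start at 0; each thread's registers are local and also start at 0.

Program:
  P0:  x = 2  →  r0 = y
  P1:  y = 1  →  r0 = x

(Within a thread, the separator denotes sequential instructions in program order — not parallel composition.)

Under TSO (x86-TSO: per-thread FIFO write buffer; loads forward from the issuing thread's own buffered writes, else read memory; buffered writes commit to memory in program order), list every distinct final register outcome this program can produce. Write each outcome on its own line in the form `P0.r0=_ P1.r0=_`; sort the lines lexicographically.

outcome vector order: (P0.r0,P1.r0)
|TSO outcomes| = 4

P0.r0=0 P1.r0=0
P0.r0=0 P1.r0=2
P0.r0=1 P1.r0=0
P0.r0=1 P1.r0=2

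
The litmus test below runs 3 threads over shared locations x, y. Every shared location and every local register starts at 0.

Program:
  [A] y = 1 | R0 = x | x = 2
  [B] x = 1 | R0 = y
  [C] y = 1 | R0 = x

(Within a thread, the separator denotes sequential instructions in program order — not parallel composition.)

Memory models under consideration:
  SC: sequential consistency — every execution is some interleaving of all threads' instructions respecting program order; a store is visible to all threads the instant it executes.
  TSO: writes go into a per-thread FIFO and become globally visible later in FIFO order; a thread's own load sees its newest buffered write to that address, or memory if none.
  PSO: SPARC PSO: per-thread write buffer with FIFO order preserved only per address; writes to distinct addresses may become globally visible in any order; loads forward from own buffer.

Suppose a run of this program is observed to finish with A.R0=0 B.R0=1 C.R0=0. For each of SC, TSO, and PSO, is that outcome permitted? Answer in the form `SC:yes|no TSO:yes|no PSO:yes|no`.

outcome vector order: (A.R0,B.R0,C.R0)
under SC → (0,1,0), (0,1,1), (0,1,2), (1,0,1), (1,0,2), (1,1,0), (1,1,1), (1,1,2)
under TSO → (0,0,0), (0,0,1), (0,0,2), (0,1,0), (0,1,1), (0,1,2), (1,0,0), (1,0,1), (1,0,2), (1,1,0), (1,1,1), (1,1,2)
under PSO → (0,0,0), (0,0,1), (0,0,2), (0,1,0), (0,1,1), (0,1,2), (1,0,0), (1,0,1), (1,0,2), (1,1,0), (1,1,1), (1,1,2)
target (0,1,0) ∈ {SC,TSO,PSO}

SC:yes TSO:yes PSO:yes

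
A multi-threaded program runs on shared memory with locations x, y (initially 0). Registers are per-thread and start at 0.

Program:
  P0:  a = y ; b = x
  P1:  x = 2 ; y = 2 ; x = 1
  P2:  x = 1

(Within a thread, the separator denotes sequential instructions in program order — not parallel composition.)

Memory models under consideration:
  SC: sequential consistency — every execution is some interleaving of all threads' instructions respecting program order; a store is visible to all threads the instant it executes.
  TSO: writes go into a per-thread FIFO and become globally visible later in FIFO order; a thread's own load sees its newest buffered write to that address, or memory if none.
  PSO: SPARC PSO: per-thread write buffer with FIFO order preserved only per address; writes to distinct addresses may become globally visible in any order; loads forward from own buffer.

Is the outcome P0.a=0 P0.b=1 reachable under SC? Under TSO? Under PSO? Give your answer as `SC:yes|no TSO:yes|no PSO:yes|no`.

SC:yes TSO:yes PSO:yes

outcome vector order: (P0.a,P0.b)
under SC → <0 0>, <0 1>, <0 2>, <2 1>, <2 2>
under TSO → <0 0>, <0 1>, <0 2>, <2 1>, <2 2>
under PSO → <0 0>, <0 1>, <0 2>, <2 0>, <2 1>, <2 2>
target <0 1> ∈ {SC,TSO,PSO}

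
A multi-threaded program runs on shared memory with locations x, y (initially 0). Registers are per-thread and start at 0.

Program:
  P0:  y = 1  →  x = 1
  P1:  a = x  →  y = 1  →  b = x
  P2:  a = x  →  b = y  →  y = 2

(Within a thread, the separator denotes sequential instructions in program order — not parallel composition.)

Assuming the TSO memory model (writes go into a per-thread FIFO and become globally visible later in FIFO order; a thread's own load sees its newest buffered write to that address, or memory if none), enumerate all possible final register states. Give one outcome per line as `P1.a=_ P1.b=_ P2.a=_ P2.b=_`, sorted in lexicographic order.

P1.a=0 P1.b=0 P2.a=0 P2.b=0
P1.a=0 P1.b=0 P2.a=0 P2.b=1
P1.a=0 P1.b=0 P2.a=1 P2.b=1
P1.a=0 P1.b=1 P2.a=0 P2.b=0
P1.a=0 P1.b=1 P2.a=0 P2.b=1
P1.a=0 P1.b=1 P2.a=1 P2.b=1
P1.a=1 P1.b=1 P2.a=0 P2.b=0
P1.a=1 P1.b=1 P2.a=0 P2.b=1
P1.a=1 P1.b=1 P2.a=1 P2.b=1

outcome vector order: (P1.a,P1.b,P2.a,P2.b)
|TSO outcomes| = 9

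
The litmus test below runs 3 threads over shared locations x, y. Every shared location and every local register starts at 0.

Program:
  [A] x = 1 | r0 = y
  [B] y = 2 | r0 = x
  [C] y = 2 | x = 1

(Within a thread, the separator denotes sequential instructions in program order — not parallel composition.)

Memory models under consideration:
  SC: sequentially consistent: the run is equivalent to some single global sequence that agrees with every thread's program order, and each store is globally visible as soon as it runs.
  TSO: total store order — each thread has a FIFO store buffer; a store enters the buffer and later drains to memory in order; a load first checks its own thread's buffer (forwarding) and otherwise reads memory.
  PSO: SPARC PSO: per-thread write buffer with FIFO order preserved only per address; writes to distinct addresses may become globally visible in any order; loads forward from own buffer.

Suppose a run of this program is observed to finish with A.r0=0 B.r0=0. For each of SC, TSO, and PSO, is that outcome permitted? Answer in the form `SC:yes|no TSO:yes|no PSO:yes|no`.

SC:no TSO:yes PSO:yes

outcome vector order: (A.r0,B.r0)
under SC → 0/1; 2/0; 2/1
under TSO → 0/0; 0/1; 2/0; 2/1
under PSO → 0/0; 0/1; 2/0; 2/1
target 0/0 ∈ {TSO,PSO}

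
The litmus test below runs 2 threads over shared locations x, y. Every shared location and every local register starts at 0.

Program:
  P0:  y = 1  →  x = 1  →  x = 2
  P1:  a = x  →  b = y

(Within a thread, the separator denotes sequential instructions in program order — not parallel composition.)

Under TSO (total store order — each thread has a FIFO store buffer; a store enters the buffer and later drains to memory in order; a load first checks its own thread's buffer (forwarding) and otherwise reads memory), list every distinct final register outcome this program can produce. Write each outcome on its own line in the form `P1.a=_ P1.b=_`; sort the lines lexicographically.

outcome vector order: (P1.a,P1.b)
|TSO outcomes| = 4

P1.a=0 P1.b=0
P1.a=0 P1.b=1
P1.a=1 P1.b=1
P1.a=2 P1.b=1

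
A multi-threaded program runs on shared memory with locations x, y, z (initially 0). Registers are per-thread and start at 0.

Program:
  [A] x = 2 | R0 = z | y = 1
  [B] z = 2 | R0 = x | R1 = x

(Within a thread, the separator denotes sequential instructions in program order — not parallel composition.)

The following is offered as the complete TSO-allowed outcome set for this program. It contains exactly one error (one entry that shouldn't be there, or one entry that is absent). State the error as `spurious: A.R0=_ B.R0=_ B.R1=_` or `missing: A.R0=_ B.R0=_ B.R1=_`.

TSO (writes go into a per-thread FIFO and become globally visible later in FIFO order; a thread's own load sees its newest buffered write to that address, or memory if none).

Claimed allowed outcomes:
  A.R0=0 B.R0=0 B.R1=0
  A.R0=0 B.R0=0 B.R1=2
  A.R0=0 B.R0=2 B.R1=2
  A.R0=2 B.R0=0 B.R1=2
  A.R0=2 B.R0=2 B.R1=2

missing: A.R0=2 B.R0=0 B.R1=0

outcome vector order: (A.R0,B.R0,B.R1)
TSO: 6 outcomes — {000, 002, 022, 200, 202, 222}
TSO∖claimed = {200}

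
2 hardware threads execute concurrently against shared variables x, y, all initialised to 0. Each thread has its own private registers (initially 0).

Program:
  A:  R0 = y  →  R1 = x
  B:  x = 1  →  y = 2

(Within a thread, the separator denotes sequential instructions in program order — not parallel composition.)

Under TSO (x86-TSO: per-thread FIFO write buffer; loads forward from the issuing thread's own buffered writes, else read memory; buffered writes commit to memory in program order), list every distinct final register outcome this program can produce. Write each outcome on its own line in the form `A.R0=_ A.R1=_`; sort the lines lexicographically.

A.R0=0 A.R1=0
A.R0=0 A.R1=1
A.R0=2 A.R1=1

outcome vector order: (A.R0,A.R1)
|TSO outcomes| = 3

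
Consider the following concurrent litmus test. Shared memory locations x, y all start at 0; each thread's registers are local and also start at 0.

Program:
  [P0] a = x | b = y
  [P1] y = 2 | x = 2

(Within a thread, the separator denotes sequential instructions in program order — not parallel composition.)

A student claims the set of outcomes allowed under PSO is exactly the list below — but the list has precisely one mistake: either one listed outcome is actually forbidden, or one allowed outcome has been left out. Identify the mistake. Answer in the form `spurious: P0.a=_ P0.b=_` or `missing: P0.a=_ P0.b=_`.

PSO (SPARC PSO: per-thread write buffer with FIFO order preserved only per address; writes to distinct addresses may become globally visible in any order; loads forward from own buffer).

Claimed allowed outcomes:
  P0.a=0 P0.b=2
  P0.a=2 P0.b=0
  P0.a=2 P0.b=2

missing: P0.a=0 P0.b=0

outcome vector order: (P0.a,P0.b)
[PSO] allowed = {<0 0>, <0 2>, <2 0>, <2 2>}
PSO∖claimed = {<0 0>}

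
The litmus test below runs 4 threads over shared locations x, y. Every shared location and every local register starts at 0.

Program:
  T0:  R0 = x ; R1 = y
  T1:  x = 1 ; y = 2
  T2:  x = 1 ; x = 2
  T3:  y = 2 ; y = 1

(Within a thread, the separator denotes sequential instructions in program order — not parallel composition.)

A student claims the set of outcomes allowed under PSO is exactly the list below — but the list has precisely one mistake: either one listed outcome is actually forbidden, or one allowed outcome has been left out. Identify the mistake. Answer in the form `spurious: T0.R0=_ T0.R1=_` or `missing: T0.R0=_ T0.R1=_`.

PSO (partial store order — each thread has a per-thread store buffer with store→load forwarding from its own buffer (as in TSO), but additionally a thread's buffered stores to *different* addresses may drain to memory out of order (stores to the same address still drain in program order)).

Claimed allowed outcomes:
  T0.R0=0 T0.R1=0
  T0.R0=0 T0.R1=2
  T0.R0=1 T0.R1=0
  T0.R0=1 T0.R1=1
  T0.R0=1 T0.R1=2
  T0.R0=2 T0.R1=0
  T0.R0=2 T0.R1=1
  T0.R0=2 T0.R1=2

outcome vector order: (T0.R0,T0.R1)
PSO: 9 outcomes — {<0 0>; <0 1>; <0 2>; <1 0>; <1 1>; <1 2>; <2 0>; <2 1>; <2 2>}
PSO∖claimed = {<0 1>}

missing: T0.R0=0 T0.R1=1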